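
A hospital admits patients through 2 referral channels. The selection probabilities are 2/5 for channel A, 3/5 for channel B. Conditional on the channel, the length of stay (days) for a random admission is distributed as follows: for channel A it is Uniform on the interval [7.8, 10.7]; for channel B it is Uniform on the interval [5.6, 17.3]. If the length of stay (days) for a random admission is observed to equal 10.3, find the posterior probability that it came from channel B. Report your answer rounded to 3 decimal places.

Likelihoods f(10.3 | ·): A: 0.344828; B: 0.0854701.
Posterior ∝ prior × likelihood. Numerator for B: 0.6·0.0854701 = 0.0512821.
Normalizing constant: 0.4·0.344828 + 0.6·0.0854701 = 0.189213.
P(B | observation) = 0.0512821 / 0.189213 = 0.271028.

0.271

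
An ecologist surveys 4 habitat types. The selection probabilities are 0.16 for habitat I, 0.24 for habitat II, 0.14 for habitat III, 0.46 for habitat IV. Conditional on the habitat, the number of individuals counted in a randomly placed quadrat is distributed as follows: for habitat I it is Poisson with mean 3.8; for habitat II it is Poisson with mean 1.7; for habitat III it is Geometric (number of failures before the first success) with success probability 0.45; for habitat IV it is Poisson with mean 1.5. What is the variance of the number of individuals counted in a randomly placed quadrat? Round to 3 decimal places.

Per component, I: μ=3.8, E[X²]=18.24; II: μ=1.7, E[X²]=4.59; III: μ=1.22222, E[X²]=4.20988; IV: μ=1.5, E[X²]=3.75.
E[X] = 0.16·3.8 + 0.24·1.7 + 0.14·1.22222 + 0.46·1.5 = 1.87711.
E[X²] = 0.16·18.24 + 0.24·4.59 + 0.14·4.20988 + 0.46·3.75 = 6.33438.
Var(X) = E[X²] − (E[X])² = 6.33438 − 3.52355 = 2.81084.

2.811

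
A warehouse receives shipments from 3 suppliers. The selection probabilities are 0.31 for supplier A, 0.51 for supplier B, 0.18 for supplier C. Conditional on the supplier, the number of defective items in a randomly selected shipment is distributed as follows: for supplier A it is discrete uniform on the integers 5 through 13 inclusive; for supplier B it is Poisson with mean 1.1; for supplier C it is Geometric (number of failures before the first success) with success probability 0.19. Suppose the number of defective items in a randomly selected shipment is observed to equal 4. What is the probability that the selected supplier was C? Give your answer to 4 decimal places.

Likelihoods P(X=4 | ·): A: 0; B: 0.0203065; C: 0.0817888.
Posterior ∝ prior × likelihood. Numerator for C: 0.18·0.0817888 = 0.014722.
Normalizing constant: 0.31·0 + 0.51·0.0203065 + 0.18·0.0817888 = 0.0250783.
P(C | observation) = 0.014722 / 0.0250783 = 0.58704.

0.5870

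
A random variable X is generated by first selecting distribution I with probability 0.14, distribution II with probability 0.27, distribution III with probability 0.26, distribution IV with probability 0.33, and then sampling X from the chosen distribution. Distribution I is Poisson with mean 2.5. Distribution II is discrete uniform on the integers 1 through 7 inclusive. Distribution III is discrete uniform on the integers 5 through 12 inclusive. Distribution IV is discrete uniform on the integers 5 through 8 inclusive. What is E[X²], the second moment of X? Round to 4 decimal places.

For each component E[X²] = Var + (mean)², giving I: 8.75; II: 20; III: 77.5; IV: 43.5.
Overall E[X²] = 0.14·8.75 + 0.27·20 + 0.26·77.5 + 0.33·43.5 = 41.13.

41.1300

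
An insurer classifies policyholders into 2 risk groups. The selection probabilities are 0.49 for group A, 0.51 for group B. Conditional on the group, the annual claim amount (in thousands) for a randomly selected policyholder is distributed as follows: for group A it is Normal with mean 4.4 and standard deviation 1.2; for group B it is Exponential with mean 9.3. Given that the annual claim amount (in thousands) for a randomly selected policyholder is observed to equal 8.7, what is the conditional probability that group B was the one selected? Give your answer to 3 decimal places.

0.988

Likelihoods f(8.7 | ·): A: 0.000541375; B: 0.0421931.
Posterior ∝ prior × likelihood. Numerator for B: 0.51·0.0421931 = 0.0215185.
Normalizing constant: 0.49·0.000541375 + 0.51·0.0421931 = 0.0217838.
P(B | observation) = 0.0215185 / 0.0217838 = 0.987822.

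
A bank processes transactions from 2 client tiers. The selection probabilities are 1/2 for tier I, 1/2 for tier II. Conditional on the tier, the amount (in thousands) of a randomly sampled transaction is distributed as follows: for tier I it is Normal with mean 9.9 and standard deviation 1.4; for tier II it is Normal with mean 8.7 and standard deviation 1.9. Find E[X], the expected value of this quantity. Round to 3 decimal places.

Component means — I: 9.9; II: 8.7.
E[X] = 0.5·9.9 + 0.5·8.7 = 9.3.

9.300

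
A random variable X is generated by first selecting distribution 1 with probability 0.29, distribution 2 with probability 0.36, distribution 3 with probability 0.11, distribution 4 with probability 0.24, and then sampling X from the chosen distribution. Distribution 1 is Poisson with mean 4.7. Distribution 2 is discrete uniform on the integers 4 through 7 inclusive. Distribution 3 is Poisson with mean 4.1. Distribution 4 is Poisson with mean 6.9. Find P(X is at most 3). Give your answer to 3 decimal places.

Conditional on each component, P(X ≤ 3): 1: 0.309684; 2: 0; 3: 0.414182; 4: 0.0871296.
By total probability, P(X ≤ 3) = 0.29·0.309684 + 0.36·0 + 0.11·0.414182 + 0.24·0.0871296 = 0.156279.

0.156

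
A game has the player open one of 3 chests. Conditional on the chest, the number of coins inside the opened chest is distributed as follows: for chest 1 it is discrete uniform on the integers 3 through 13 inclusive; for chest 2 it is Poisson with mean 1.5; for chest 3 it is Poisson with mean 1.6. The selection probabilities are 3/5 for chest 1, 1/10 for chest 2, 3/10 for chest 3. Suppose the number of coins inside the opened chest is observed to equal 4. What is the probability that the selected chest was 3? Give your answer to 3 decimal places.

Likelihoods P(X=4 | ·): 1: 0.0909091; 2: 0.0470665; 3: 0.0551312.
Posterior ∝ prior × likelihood. Numerator for 3: 0.3·0.0551312 = 0.0165394.
Normalizing constant: 0.6·0.0909091 + 0.1·0.0470665 + 0.3·0.0551312 = 0.0757915.
P(3 | observation) = 0.0165394 / 0.0757915 = 0.218222.

0.218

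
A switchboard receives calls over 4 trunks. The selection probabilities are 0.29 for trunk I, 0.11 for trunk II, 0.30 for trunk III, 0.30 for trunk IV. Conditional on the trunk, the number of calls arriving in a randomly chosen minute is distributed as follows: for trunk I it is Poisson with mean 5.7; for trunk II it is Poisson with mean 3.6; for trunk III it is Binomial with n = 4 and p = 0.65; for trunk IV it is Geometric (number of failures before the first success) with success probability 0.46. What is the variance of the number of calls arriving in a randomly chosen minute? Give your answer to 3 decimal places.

6.257

Per component, I: μ=5.7, E[X²]=38.19; II: μ=3.6, E[X²]=16.56; III: μ=2.6, E[X²]=7.67; IV: μ=1.17391, E[X²]=3.93006.
E[X] = 0.29·5.7 + 0.11·3.6 + 0.3·2.6 + 0.3·1.17391 = 3.18117.
E[X²] = 0.29·38.19 + 0.11·16.56 + 0.3·7.67 + 0.3·3.93006 = 16.3767.
Var(X) = E[X²] − (E[X])² = 16.3767 − 10.1199 = 6.25685.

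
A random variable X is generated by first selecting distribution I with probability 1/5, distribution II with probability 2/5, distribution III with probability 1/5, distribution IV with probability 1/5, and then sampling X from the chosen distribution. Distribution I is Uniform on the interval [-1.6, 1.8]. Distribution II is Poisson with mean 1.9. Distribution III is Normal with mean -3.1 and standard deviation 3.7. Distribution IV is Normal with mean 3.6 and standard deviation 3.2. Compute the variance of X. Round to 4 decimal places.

Per component, I: μ=0.1, E[X²]=0.973333; II: μ=1.9, E[X²]=5.51; III: μ=-3.1, E[X²]=23.3; IV: μ=3.6, E[X²]=23.2.
E[X] = 0.2·0.1 + 0.4·1.9 + 0.2·-3.1 + 0.2·3.6 = 0.88.
E[X²] = 0.2·0.973333 + 0.4·5.51 + 0.2·23.3 + 0.2·23.2 = 11.6987.
Var(X) = E[X²] − (E[X])² = 11.6987 − 0.7744 = 10.9243.

10.9243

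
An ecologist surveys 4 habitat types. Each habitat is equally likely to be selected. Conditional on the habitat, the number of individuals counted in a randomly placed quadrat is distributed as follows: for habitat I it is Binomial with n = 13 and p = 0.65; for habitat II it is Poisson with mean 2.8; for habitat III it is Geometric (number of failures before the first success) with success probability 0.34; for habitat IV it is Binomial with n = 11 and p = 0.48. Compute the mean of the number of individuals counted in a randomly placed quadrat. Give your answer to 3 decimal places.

Component means — I: 8.45; II: 2.8; III: 1.94118; IV: 5.28.
E[X] = 0.25·8.45 + 0.25·2.8 + 0.25·1.94118 + 0.25·5.28 = 4.61779.

4.618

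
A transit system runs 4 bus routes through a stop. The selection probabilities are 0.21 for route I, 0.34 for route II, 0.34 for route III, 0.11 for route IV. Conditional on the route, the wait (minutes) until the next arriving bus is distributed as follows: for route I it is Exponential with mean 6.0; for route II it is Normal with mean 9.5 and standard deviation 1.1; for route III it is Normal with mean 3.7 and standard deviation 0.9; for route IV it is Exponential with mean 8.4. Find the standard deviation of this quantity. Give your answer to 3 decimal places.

4.707

Per component, I: μ=6, E[X²]=72; II: μ=9.5, E[X²]=91.46; III: μ=3.7, E[X²]=14.5; IV: μ=8.4, E[X²]=141.12.
E[X] = 0.21·6 + 0.34·9.5 + 0.34·3.7 + 0.11·8.4 = 6.672.
E[X²] = 0.21·72 + 0.34·91.46 + 0.34·14.5 + 0.11·141.12 = 66.6696.
Var(X) = E[X²] − (E[X])² = 66.6696 − 44.5156 = 22.154.
SD(X) = √22.154 = 4.70681.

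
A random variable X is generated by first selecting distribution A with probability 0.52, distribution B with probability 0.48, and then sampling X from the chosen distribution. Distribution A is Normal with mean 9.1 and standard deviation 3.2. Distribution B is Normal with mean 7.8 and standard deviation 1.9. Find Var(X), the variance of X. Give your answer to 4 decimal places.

Per component, A: μ=9.1, E[X²]=93.05; B: μ=7.8, E[X²]=64.45.
E[X] = 0.52·9.1 + 0.48·7.8 = 8.476.
E[X²] = 0.52·93.05 + 0.48·64.45 = 79.322.
Var(X) = E[X²] − (E[X])² = 79.322 − 71.8426 = 7.47942.

7.4794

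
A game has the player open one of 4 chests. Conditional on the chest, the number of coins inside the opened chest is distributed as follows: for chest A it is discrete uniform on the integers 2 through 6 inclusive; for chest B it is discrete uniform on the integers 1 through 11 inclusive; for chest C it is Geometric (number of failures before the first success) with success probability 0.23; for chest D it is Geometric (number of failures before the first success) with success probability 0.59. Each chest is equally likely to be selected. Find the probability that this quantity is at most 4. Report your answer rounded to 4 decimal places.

Conditional on each chest, P(X ≤ 4): A: 0.6; B: 0.363636; C: 0.729322; D: 0.988414.
By total probability, P(X ≤ 4) = 0.25·0.6 + 0.25·0.363636 + 0.25·0.729322 + 0.25·0.988414 = 0.670343.

0.6703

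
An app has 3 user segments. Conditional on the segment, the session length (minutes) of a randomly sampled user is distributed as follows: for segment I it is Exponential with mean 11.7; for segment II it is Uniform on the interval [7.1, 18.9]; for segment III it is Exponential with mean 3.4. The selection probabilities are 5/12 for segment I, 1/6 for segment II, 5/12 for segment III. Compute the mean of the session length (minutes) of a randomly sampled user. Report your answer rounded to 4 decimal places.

8.4583

Component means — I: 11.7; II: 13; III: 3.4.
E[X] = 0.416667·11.7 + 0.166667·13 + 0.416667·3.4 = 8.45833.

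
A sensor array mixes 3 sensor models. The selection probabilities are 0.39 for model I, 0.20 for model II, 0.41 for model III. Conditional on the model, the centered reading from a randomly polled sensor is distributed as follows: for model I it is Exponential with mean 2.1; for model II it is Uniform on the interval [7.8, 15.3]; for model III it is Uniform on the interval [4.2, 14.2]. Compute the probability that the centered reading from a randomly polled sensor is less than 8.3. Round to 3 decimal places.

0.564

Conditional on each model, P(X < 8.3): I: 0.980791; II: 0.0666667; III: 0.41.
By total probability, P(X < 8.3) = 0.39·0.980791 + 0.2·0.0666667 + 0.41·0.41 = 0.563942.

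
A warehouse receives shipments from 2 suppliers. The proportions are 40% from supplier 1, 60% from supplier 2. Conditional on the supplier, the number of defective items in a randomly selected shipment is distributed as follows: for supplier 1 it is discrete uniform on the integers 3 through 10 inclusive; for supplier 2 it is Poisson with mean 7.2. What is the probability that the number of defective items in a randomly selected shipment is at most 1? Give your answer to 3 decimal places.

0.004

Conditional on each supplier, P(X ≤ 1): 1: 0; 2: 0.006122.
By total probability, P(X ≤ 1) = 0.4·0 + 0.6·0.006122 = 0.0036732.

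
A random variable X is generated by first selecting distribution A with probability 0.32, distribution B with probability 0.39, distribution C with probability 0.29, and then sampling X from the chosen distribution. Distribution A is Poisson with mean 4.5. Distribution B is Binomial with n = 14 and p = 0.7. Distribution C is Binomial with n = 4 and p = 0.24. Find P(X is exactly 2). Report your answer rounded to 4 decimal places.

0.0939

Conditional on each component, P(X = 2): A: 0.112479; B: 2.3697e-05; C: 0.199619.
By total probability, P(X = 2) = 0.32·0.112479 + 0.39·2.3697e-05 + 0.29·0.199619 = 0.0938918.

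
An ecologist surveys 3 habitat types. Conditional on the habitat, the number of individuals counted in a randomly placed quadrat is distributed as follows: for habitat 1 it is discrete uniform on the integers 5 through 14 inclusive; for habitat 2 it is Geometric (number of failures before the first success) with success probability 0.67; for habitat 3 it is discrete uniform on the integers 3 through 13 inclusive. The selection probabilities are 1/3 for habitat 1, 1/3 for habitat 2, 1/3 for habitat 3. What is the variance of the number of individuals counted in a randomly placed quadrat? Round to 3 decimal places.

21.856

Per component, 1: μ=9.5, E[X²]=98.5; 2: μ=0.492537, E[X²]=0.977723; 3: μ=8, E[X²]=74.
E[X] = 0.333333·9.5 + 0.333333·0.492537 + 0.333333·8 = 5.99751.
E[X²] = 0.333333·98.5 + 0.333333·0.977723 + 0.333333·74 = 57.8259.
Var(X) = E[X²] − (E[X])² = 57.8259 − 35.9702 = 21.8558.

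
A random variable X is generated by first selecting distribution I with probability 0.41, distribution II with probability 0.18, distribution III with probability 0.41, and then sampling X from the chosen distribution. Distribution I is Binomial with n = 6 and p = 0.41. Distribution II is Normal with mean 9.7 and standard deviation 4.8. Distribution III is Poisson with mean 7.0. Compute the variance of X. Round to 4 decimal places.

Per component, I: μ=2.46, E[X²]=7.503; II: μ=9.7, E[X²]=117.13; III: μ=7, E[X²]=56.
E[X] = 0.41·2.46 + 0.18·9.7 + 0.41·7 = 5.6246.
E[X²] = 0.41·7.503 + 0.18·117.13 + 0.41·56 = 47.1196.
Var(X) = E[X²] − (E[X])² = 47.1196 − 31.6361 = 15.4835.

15.4835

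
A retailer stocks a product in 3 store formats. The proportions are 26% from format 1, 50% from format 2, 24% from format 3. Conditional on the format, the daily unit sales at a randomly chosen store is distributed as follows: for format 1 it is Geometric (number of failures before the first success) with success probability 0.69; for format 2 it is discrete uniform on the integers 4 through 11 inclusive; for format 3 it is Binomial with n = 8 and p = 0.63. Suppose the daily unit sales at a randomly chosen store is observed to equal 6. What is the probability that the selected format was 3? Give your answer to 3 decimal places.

Likelihoods P(X=6 | ·): 1: 0.000612378; 2: 0.125; 3: 0.239665.
Posterior ∝ prior × likelihood. Numerator for 3: 0.24·0.239665 = 0.0575196.
Normalizing constant: 0.26·0.000612378 + 0.5·0.125 + 0.24·0.239665 = 0.120179.
P(3 | observation) = 0.0575196 / 0.120179 = 0.478617.

0.479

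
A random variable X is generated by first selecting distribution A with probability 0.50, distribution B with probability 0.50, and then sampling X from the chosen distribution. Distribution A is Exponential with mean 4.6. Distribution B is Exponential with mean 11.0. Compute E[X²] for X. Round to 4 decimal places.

142.1600

For each component E[X²] = Var + (mean)², giving A: 42.32; B: 242.
Overall E[X²] = 0.5·42.32 + 0.5·242 = 142.16.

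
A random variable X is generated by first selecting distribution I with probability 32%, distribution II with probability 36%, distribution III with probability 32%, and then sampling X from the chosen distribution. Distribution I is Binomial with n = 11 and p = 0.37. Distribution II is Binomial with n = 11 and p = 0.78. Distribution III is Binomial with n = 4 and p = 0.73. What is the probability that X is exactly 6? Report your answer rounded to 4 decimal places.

0.0569

Conditional on each component, P(X = 6): I: 0.11764; II: 0.0536195; III: 0.
By total probability, P(X = 6) = 0.32·0.11764 + 0.36·0.0536195 + 0.32·0 = 0.0569478.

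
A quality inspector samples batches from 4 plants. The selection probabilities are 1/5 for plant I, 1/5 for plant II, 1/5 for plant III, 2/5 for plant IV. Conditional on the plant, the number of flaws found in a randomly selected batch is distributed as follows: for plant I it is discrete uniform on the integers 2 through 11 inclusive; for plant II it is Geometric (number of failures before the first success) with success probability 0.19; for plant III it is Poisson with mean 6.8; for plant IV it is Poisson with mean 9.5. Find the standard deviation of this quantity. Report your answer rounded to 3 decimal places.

3.906

Per component, I: μ=6.5, E[X²]=50.5; II: μ=4.26316, E[X²]=40.6122; III: μ=6.8, E[X²]=53.04; IV: μ=9.5, E[X²]=99.75.
E[X] = 0.2·6.5 + 0.2·4.26316 + 0.2·6.8 + 0.4·9.5 = 7.31263.
E[X²] = 0.2·50.5 + 0.2·40.6122 + 0.2·53.04 + 0.4·99.75 = 68.7304.
Var(X) = E[X²] − (E[X])² = 68.7304 − 53.4746 = 15.2559.
SD(X) = √15.2559 = 3.90587.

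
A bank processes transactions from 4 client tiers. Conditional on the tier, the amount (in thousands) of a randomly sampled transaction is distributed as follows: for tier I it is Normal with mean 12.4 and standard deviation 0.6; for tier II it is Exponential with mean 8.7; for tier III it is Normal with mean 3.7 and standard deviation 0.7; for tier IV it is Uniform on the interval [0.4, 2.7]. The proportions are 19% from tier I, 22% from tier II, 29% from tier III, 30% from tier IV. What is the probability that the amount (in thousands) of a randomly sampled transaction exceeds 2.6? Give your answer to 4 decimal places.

0.6394

Conditional on each tier, P(X > 2.6): I: 1; II: 0.74167; III: 0.941958; IV: 0.0434783.
By total probability, P(X > 2.6) = 0.19·1 + 0.22·0.74167 + 0.29·0.941958 + 0.3·0.0434783 = 0.639379.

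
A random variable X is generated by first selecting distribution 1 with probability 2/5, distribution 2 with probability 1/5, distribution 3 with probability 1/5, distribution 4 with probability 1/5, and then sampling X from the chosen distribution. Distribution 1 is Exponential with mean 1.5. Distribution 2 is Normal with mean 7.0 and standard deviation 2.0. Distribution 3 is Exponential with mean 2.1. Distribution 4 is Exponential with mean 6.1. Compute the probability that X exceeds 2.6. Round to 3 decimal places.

Conditional on each component, P(X > 2.6): 1: 0.176694; 2: 0.986097; 3: 0.289936; 4: 0.652966.
By total probability, P(X > 2.6) = 0.4·0.176694 + 0.2·0.986097 + 0.2·0.289936 + 0.2·0.652966 = 0.456478.

0.456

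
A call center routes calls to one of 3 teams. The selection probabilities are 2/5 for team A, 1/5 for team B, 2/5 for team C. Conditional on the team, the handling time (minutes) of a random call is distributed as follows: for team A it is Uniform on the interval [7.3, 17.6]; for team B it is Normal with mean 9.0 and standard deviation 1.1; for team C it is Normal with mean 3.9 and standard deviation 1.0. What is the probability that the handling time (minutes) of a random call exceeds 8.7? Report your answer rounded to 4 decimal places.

0.4671

Conditional on each team, P(X > 8.7): A: 0.864078; B: 0.607469; C: 7.93328e-07.
By total probability, P(X > 8.7) = 0.4·0.864078 + 0.2·0.607469 + 0.4·7.93328e-07 = 0.467125.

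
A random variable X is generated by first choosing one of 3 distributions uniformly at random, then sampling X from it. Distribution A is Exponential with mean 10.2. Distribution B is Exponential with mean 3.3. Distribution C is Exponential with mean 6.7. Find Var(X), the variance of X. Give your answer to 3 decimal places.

61.209

Per component, A: μ=10.2, E[X²]=208.08; B: μ=3.3, E[X²]=21.78; C: μ=6.7, E[X²]=89.78.
E[X] = 0.333333·10.2 + 0.333333·3.3 + 0.333333·6.7 = 6.73333.
E[X²] = 0.333333·208.08 + 0.333333·21.78 + 0.333333·89.78 = 106.547.
Var(X) = E[X²] − (E[X])² = 106.547 − 45.3378 = 61.2089.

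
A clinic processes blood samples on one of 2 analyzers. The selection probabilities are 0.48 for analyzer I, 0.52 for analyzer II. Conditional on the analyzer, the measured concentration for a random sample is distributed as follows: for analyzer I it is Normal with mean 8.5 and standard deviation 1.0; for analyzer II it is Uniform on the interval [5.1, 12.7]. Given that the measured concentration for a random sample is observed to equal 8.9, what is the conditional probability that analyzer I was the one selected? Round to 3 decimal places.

Likelihoods f(8.9 | ·): I: 0.36827; II: 0.131579.
Posterior ∝ prior × likelihood. Numerator for I: 0.48·0.36827 = 0.17677.
Normalizing constant: 0.48·0.36827 + 0.52·0.131579 = 0.245191.
P(I | observation) = 0.17677 / 0.245191 = 0.720948.

0.721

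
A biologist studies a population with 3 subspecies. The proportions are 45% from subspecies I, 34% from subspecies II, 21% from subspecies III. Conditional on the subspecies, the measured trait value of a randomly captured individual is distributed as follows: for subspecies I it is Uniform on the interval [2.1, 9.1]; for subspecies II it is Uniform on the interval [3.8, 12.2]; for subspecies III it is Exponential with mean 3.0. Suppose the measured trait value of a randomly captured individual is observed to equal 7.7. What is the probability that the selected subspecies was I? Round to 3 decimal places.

Likelihoods f(7.7 | ·): I: 0.142857; II: 0.119048; III: 0.025597.
Posterior ∝ prior × likelihood. Numerator for I: 0.45·0.142857 = 0.0642857.
Normalizing constant: 0.45·0.142857 + 0.34·0.119048 + 0.21·0.025597 = 0.110137.
P(I | observation) = 0.0642857 / 0.110137 = 0.583687.

0.584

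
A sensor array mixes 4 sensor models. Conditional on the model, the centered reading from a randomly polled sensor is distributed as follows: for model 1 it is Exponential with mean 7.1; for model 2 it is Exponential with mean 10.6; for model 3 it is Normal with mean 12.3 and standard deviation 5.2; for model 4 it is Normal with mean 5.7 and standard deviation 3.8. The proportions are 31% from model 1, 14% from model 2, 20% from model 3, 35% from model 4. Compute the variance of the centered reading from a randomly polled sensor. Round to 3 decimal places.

48.547

Per component, 1: μ=7.1, E[X²]=100.82; 2: μ=10.6, E[X²]=224.72; 3: μ=12.3, E[X²]=178.33; 4: μ=5.7, E[X²]=46.93.
E[X] = 0.31·7.1 + 0.14·10.6 + 0.2·12.3 + 0.35·5.7 = 8.14.
E[X²] = 0.31·100.82 + 0.14·224.72 + 0.2·178.33 + 0.35·46.93 = 114.806.
Var(X) = E[X²] − (E[X])² = 114.806 − 66.2596 = 48.5469.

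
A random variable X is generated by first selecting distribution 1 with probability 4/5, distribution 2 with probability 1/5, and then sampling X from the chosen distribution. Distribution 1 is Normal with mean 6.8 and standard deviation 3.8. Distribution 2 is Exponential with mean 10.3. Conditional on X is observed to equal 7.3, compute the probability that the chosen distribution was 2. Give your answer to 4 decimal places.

0.1030

Likelihoods f(7.3 | ·): 1: 0.10408; 2: 0.0477927.
Posterior ∝ prior × likelihood. Numerator for 2: 0.2·0.0477927 = 0.00955855.
Normalizing constant: 0.8·0.10408 + 0.2·0.0477927 = 0.0928225.
P(2 | observation) = 0.00955855 / 0.0928225 = 0.102977.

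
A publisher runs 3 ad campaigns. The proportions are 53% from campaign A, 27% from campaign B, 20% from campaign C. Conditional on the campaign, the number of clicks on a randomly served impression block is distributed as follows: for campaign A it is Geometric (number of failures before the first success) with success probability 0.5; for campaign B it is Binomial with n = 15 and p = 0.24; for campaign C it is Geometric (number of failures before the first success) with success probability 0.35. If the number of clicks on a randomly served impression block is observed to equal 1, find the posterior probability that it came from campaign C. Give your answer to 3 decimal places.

0.229

Likelihoods P(X=1 | ·): A: 0.25; B: 0.0772134; C: 0.2275.
Posterior ∝ prior × likelihood. Numerator for C: 0.2·0.2275 = 0.0455.
Normalizing constant: 0.53·0.25 + 0.27·0.0772134 + 0.2·0.2275 = 0.198848.
P(C | observation) = 0.0455 / 0.198848 = 0.228818.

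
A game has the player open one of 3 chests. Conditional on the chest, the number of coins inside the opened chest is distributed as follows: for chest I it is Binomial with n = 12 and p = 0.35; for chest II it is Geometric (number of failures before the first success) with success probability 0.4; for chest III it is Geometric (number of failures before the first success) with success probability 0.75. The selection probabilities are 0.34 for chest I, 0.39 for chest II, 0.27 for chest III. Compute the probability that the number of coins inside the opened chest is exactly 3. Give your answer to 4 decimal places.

Conditional on each chest, P(X = 3): I: 0.195365; II: 0.0864; III: 0.0117188.
By total probability, P(X = 3) = 0.34·0.195365 + 0.39·0.0864 + 0.27·0.0117188 = 0.103284.

0.1033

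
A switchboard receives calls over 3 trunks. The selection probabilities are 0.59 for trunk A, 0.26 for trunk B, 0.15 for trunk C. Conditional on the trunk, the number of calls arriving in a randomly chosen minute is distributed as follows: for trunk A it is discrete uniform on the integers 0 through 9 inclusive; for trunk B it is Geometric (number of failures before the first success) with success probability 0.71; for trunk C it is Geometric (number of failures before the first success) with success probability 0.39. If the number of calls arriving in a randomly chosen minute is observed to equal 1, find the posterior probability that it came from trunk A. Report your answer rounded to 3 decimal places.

Likelihoods P(X=1 | ·): A: 0.1; B: 0.2059; C: 0.2379.
Posterior ∝ prior × likelihood. Numerator for A: 0.59·0.1 = 0.059.
Normalizing constant: 0.59·0.1 + 0.26·0.2059 + 0.15·0.2379 = 0.148219.
P(A | observation) = 0.059 / 0.148219 = 0.39806.

0.398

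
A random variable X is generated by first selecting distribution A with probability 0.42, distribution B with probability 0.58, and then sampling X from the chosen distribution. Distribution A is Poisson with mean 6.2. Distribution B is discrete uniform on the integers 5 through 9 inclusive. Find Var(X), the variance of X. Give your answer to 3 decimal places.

Per component, A: μ=6.2, E[X²]=44.64; B: μ=7, E[X²]=51.
E[X] = 0.42·6.2 + 0.58·7 = 6.664.
E[X²] = 0.42·44.64 + 0.58·51 = 48.3288.
Var(X) = E[X²] − (E[X])² = 48.3288 − 44.4089 = 3.9199.

3.920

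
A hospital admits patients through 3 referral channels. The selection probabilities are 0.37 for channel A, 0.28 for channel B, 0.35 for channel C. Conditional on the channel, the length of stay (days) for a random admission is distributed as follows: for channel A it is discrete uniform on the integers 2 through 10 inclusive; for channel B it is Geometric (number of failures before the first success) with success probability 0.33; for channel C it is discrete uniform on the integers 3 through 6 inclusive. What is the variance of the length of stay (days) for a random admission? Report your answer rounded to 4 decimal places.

7.1485

Per component, A: μ=6, E[X²]=42.6667; B: μ=2.0303, E[X²]=10.2746; C: μ=4.5, E[X²]=21.5.
E[X] = 0.37·6 + 0.28·2.0303 + 0.35·4.5 = 4.36348.
E[X²] = 0.37·42.6667 + 0.28·10.2746 + 0.35·21.5 = 26.1885.
Var(X) = E[X²] − (E[X])² = 26.1885 − 19.04 = 7.14854.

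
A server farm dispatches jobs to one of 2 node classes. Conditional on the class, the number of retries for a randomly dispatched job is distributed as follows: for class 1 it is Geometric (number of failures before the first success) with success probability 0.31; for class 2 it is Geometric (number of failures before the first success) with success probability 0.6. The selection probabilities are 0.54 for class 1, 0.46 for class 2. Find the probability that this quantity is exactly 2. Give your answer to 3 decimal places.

0.124

Conditional on each class, P(X = 2): 1: 0.147591; 2: 0.096.
By total probability, P(X = 2) = 0.54·0.147591 + 0.46·0.096 = 0.123859.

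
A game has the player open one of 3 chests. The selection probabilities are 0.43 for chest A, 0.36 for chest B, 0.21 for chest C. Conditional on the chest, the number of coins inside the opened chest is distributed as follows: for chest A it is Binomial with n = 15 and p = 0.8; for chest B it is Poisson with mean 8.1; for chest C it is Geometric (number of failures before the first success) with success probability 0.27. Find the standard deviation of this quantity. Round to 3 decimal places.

Per component, A: μ=12, E[X²]=146.4; B: μ=8.1, E[X²]=73.71; C: μ=2.7037, E[X²]=17.3237.
E[X] = 0.43·12 + 0.36·8.1 + 0.21·2.7037 = 8.64378.
E[X²] = 0.43·146.4 + 0.36·73.71 + 0.21·17.3237 = 93.1256.
Var(X) = E[X²] − (E[X])² = 93.1256 − 74.7149 = 18.4107.
SD(X) = √18.4107 = 4.29077.

4.291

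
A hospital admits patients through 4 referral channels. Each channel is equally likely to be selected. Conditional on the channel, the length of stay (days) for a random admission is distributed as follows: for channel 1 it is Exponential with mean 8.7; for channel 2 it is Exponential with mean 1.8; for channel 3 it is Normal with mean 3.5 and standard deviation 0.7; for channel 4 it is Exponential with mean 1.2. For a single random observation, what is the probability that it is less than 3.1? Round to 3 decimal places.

0.582

Conditional on each channel, P(X < 3.1): 1: 0.299753; 2: 0.821331; 3: 0.283855; 4: 0.924478.
By total probability, P(X < 3.1) = 0.25·0.299753 + 0.25·0.821331 + 0.25·0.283855 + 0.25·0.924478 = 0.582354.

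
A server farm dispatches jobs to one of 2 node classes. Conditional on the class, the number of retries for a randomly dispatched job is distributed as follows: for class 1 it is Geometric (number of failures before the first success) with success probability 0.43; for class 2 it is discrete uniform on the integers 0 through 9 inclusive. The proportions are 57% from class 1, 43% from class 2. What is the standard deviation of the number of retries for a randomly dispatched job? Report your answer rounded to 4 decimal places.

Per component, 1: μ=1.32558, E[X²]=4.83991; 2: μ=4.5, E[X²]=28.5.
E[X] = 0.57·1.32558 + 0.43·4.5 = 2.69058.
E[X²] = 0.57·4.83991 + 0.43·28.5 = 15.0138.
Var(X) = E[X²] − (E[X])² = 15.0138 − 7.23923 = 7.77452.
SD(X) = √7.77452 = 2.78828.

2.7883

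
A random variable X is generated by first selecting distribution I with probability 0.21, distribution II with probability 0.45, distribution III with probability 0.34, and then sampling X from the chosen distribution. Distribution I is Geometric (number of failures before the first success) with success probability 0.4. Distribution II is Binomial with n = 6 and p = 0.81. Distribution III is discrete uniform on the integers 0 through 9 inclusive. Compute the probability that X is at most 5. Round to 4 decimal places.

Conditional on each component, P(X ≤ 5): I: 0.953344; II: 0.71757; III: 0.6.
By total probability, P(X ≤ 5) = 0.21·0.953344 + 0.45·0.71757 + 0.34·0.6 = 0.727109.

0.7271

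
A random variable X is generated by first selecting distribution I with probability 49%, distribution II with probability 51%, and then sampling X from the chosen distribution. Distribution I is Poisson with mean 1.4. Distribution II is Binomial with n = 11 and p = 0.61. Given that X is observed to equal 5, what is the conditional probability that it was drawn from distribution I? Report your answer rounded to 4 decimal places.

0.0718

Likelihoods P(X=5 | ·): I: 0.0110521; II: 0.137303.
Posterior ∝ prior × likelihood. Numerator for I: 0.49·0.0110521 = 0.00541555.
Normalizing constant: 0.49·0.0110521 + 0.51·0.137303 = 0.0754399.
P(I | observation) = 0.00541555 / 0.0754399 = 0.0717863.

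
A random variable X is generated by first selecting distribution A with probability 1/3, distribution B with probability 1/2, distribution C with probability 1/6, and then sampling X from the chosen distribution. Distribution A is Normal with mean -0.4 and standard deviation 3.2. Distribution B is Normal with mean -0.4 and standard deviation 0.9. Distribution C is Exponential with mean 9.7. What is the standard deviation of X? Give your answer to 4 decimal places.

Per component, A: μ=-0.4, E[X²]=10.4; B: μ=-0.4, E[X²]=0.97; C: μ=9.7, E[X²]=188.18.
E[X] = 0.333333·-0.4 + 0.5·-0.4 + 0.166667·9.7 = 1.28333.
E[X²] = 0.333333·10.4 + 0.5·0.97 + 0.166667·188.18 = 35.315.
Var(X) = E[X²] − (E[X])² = 35.315 − 1.64694 = 33.6681.
SD(X) = √33.6681 = 5.80242.

5.8024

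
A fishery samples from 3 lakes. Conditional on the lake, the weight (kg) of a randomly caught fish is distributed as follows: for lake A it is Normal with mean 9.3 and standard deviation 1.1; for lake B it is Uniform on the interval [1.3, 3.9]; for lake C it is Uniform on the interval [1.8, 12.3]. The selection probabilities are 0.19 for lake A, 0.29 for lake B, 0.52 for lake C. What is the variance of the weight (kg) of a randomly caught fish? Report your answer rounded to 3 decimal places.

Per component, A: μ=9.3, E[X²]=87.7; B: μ=2.6, E[X²]=7.32333; C: μ=7.05, E[X²]=58.89.
E[X] = 0.19·9.3 + 0.29·2.6 + 0.52·7.05 = 6.187.
E[X²] = 0.19·87.7 + 0.29·7.32333 + 0.52·58.89 = 49.4096.
Var(X) = E[X²] − (E[X])² = 49.4096 − 38.279 = 11.1306.

11.131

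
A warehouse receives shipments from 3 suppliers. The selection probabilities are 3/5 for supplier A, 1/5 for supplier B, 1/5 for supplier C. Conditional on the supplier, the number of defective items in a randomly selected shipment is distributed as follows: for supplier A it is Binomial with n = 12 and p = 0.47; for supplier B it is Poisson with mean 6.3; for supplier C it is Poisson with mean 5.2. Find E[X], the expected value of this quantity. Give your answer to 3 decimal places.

5.684

Component means — A: 5.64; B: 6.3; C: 5.2.
E[X] = 0.6·5.64 + 0.2·6.3 + 0.2·5.2 = 5.684.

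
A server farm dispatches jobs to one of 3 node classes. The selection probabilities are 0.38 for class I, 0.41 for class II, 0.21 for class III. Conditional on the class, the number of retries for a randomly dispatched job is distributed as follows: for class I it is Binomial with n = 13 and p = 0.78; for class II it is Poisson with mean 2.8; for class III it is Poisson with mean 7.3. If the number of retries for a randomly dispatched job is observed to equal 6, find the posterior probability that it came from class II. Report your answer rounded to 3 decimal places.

Likelihoods P(X=6 | ·): I: 0.00963926; II: 0.0406997; III: 0.141989.
Posterior ∝ prior × likelihood. Numerator for II: 0.41·0.0406997 = 0.0166869.
Normalizing constant: 0.38·0.00963926 + 0.41·0.0406997 + 0.21·0.141989 = 0.0501675.
P(II | observation) = 0.0166869 / 0.0501675 = 0.332623.

0.333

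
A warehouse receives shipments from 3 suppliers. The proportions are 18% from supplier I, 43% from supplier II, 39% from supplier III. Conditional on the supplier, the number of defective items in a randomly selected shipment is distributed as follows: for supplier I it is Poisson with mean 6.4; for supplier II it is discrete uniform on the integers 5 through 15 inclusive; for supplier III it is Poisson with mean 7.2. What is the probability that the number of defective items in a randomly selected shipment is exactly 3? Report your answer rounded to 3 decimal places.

Conditional on each supplier, P(X = 3): I: 0.0725945; II: 0; III: 0.0464436.
By total probability, P(X = 3) = 0.18·0.0725945 + 0.43·0 + 0.39·0.0464436 = 0.03118.

0.031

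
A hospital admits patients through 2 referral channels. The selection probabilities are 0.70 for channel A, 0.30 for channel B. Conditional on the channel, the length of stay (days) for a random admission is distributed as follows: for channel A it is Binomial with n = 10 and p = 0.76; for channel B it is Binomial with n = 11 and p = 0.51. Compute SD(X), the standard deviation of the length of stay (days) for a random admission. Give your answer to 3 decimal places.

1.713

Per component, A: μ=7.6, E[X²]=59.584; B: μ=5.61, E[X²]=34.221.
E[X] = 0.7·7.6 + 0.3·5.61 = 7.003.
E[X²] = 0.7·59.584 + 0.3·34.221 = 51.9751.
Var(X) = E[X²] − (E[X])² = 51.9751 − 49.042 = 2.93309.
SD(X) = √2.93309 = 1.71263.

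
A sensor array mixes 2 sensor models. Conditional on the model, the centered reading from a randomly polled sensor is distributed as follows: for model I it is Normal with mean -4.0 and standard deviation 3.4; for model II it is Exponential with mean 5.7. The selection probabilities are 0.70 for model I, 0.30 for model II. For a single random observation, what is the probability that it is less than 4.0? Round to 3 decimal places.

0.845

Conditional on each model, P(X < 4.0): I: 0.990687; II: 0.504285.
By total probability, P(X < 4.0) = 0.7·0.990687 + 0.3·0.504285 = 0.844767.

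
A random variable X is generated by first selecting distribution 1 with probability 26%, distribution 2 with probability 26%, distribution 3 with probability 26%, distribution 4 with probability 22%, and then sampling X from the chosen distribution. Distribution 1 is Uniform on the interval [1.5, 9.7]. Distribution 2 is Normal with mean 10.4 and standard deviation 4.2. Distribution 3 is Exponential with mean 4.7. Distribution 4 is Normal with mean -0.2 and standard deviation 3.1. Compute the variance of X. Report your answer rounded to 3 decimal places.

Per component, 1: μ=5.6, E[X²]=36.9633; 2: μ=10.4, E[X²]=125.8; 3: μ=4.7, E[X²]=44.18; 4: μ=-0.2, E[X²]=9.65.
E[X] = 0.26·5.6 + 0.26·10.4 + 0.26·4.7 + 0.22·-0.2 = 5.338.
E[X²] = 0.26·36.9633 + 0.26·125.8 + 0.26·44.18 + 0.22·9.65 = 55.9283.
Var(X) = E[X²] − (E[X])² = 55.9283 − 28.4942 = 27.434.

27.434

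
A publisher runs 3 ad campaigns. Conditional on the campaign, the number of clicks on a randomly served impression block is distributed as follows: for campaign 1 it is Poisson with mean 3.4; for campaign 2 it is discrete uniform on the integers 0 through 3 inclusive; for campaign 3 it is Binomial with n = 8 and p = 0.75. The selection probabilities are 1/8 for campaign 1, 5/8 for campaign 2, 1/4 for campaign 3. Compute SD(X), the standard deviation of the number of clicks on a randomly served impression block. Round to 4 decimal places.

2.2888

Per component, 1: μ=3.4, E[X²]=14.96; 2: μ=1.5, E[X²]=3.5; 3: μ=6, E[X²]=37.5.
E[X] = 0.125·3.4 + 0.625·1.5 + 0.25·6 = 2.8625.
E[X²] = 0.125·14.96 + 0.625·3.5 + 0.25·37.5 = 13.4325.
Var(X) = E[X²] − (E[X])² = 13.4325 − 8.19391 = 5.23859.
SD(X) = √5.23859 = 2.2888.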